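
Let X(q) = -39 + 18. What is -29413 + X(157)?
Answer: -29434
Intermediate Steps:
X(q) = -21
-29413 + X(157) = -29413 - 21 = -29434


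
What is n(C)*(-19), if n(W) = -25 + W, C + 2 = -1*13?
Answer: 760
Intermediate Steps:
C = -15 (C = -2 - 1*13 = -2 - 13 = -15)
n(C)*(-19) = (-25 - 15)*(-19) = -40*(-19) = 760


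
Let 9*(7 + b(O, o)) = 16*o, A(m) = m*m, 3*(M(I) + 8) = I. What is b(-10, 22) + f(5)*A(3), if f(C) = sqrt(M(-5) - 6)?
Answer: 289/9 + 3*I*sqrt(141) ≈ 32.111 + 35.623*I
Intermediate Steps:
M(I) = -8 + I/3
A(m) = m**2
b(O, o) = -7 + 16*o/9 (b(O, o) = -7 + (16*o)/9 = -7 + 16*o/9)
f(C) = I*sqrt(141)/3 (f(C) = sqrt((-8 + (1/3)*(-5)) - 6) = sqrt((-8 - 5/3) - 6) = sqrt(-29/3 - 6) = sqrt(-47/3) = I*sqrt(141)/3)
b(-10, 22) + f(5)*A(3) = (-7 + (16/9)*22) + (I*sqrt(141)/3)*3**2 = (-7 + 352/9) + (I*sqrt(141)/3)*9 = 289/9 + 3*I*sqrt(141)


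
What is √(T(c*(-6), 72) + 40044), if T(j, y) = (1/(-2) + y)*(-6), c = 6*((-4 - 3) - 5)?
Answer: √39615 ≈ 199.04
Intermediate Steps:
c = -72 (c = 6*(-7 - 5) = 6*(-12) = -72)
T(j, y) = 3 - 6*y (T(j, y) = (-½ + y)*(-6) = 3 - 6*y)
√(T(c*(-6), 72) + 40044) = √((3 - 6*72) + 40044) = √((3 - 432) + 40044) = √(-429 + 40044) = √39615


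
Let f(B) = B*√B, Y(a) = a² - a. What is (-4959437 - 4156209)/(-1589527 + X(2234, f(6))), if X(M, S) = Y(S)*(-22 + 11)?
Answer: 14511224214338/2534155135273 + 601632636*√6/2534155135273 ≈ 5.7268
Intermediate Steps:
f(B) = B^(3/2)
X(M, S) = -11*S*(-1 + S) (X(M, S) = (S*(-1 + S))*(-22 + 11) = (S*(-1 + S))*(-11) = -11*S*(-1 + S))
(-4959437 - 4156209)/(-1589527 + X(2234, f(6))) = (-4959437 - 4156209)/(-1589527 + 11*6^(3/2)*(1 - 6^(3/2))) = -9115646/(-1589527 + 11*(6*√6)*(1 - 6*√6)) = -9115646/(-1589527 + 66*√6*(1 - 6*√6))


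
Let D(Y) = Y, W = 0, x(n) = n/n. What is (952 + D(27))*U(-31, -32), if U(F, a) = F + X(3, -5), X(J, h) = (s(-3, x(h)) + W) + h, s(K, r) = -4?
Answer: -39160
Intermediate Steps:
x(n) = 1
X(J, h) = -4 + h (X(J, h) = (-4 + 0) + h = -4 + h)
U(F, a) = -9 + F (U(F, a) = F + (-4 - 5) = F - 9 = -9 + F)
(952 + D(27))*U(-31, -32) = (952 + 27)*(-9 - 31) = 979*(-40) = -39160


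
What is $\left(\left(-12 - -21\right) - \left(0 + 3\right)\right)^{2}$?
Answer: $36$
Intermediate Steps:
$\left(\left(-12 - -21\right) - \left(0 + 3\right)\right)^{2} = \left(\left(-12 + 21\right) - 3\right)^{2} = \left(9 - 3\right)^{2} = 6^{2} = 36$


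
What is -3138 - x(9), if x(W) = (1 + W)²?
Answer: -3238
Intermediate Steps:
-3138 - x(9) = -3138 - (1 + 9)² = -3138 - 1*10² = -3138 - 1*100 = -3138 - 100 = -3238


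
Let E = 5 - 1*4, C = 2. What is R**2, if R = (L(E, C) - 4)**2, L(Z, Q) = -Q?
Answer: 1296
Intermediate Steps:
E = 1 (E = 5 - 4 = 1)
R = 36 (R = (-1*2 - 4)**2 = (-2 - 4)**2 = (-6)**2 = 36)
R**2 = 36**2 = 1296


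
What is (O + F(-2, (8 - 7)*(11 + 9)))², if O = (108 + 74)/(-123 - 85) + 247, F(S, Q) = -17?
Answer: 3359889/64 ≈ 52498.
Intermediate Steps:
O = 1969/8 (O = 182/(-208) + 247 = 182*(-1/208) + 247 = -7/8 + 247 = 1969/8 ≈ 246.13)
(O + F(-2, (8 - 7)*(11 + 9)))² = (1969/8 - 17)² = (1833/8)² = 3359889/64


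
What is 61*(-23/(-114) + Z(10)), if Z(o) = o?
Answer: 70943/114 ≈ 622.31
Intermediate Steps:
61*(-23/(-114) + Z(10)) = 61*(-23/(-114) + 10) = 61*(-23*(-1/114) + 10) = 61*(23/114 + 10) = 61*(1163/114) = 70943/114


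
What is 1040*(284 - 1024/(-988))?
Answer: 5632320/19 ≈ 2.9644e+5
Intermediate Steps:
1040*(284 - 1024/(-988)) = 1040*(284 - 1024*(-1/988)) = 1040*(284 + 256/247) = 1040*(70404/247) = 5632320/19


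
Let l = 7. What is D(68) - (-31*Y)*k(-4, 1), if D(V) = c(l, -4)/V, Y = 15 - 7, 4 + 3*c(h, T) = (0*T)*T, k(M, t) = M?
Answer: -50593/51 ≈ -992.02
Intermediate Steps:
c(h, T) = -4/3 (c(h, T) = -4/3 + ((0*T)*T)/3 = -4/3 + (0*T)/3 = -4/3 + (⅓)*0 = -4/3 + 0 = -4/3)
Y = 8
D(V) = -4/(3*V)
D(68) - (-31*Y)*k(-4, 1) = -4/3/68 - (-31*8)*(-4) = -4/3*1/68 - (-248)*(-4) = -1/51 - 1*992 = -1/51 - 992 = -50593/51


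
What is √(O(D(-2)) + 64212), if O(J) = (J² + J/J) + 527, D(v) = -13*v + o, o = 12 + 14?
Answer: 2*√16861 ≈ 259.70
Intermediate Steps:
o = 26
D(v) = 26 - 13*v (D(v) = -13*v + 26 = 26 - 13*v)
O(J) = 528 + J² (O(J) = (J² + 1) + 527 = (1 + J²) + 527 = 528 + J²)
√(O(D(-2)) + 64212) = √((528 + (26 - 13*(-2))²) + 64212) = √((528 + (26 + 26)²) + 64212) = √((528 + 52²) + 64212) = √((528 + 2704) + 64212) = √(3232 + 64212) = √67444 = 2*√16861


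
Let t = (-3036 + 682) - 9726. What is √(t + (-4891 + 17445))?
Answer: √474 ≈ 21.772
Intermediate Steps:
t = -12080 (t = -2354 - 9726 = -12080)
√(t + (-4891 + 17445)) = √(-12080 + (-4891 + 17445)) = √(-12080 + 12554) = √474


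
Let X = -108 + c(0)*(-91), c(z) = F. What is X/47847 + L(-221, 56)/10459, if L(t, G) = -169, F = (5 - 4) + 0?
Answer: -10167484/500431773 ≈ -0.020317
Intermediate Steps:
F = 1 (F = 1 + 0 = 1)
c(z) = 1
X = -199 (X = -108 + 1*(-91) = -108 - 91 = -199)
X/47847 + L(-221, 56)/10459 = -199/47847 - 169/10459 = -10167484/500431773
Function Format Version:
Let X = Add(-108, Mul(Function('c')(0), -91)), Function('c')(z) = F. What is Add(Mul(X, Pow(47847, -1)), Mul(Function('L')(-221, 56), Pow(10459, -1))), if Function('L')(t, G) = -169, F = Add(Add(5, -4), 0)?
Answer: Rational(-10167484, 500431773) ≈ -0.020317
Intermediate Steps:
F = 1 (F = Add(1, 0) = 1)
Function('c')(z) = 1
X = -199 (X = Add(-108, Mul(1, -91)) = Add(-108, -91) = -199)
Add(Mul(X, Pow(47847, -1)), Mul(Function('L')(-221, 56), Pow(10459, -1))) = Add(Mul(-199, Pow(47847, -1)), Mul(-169, Pow(10459, -1))) = Add(Mul(-199, Rational(1, 47847)), Mul(-169, Rational(1, 10459))) = Add(Rational(-199, 47847), Rational(-169, 10459)) = Rational(-10167484, 500431773)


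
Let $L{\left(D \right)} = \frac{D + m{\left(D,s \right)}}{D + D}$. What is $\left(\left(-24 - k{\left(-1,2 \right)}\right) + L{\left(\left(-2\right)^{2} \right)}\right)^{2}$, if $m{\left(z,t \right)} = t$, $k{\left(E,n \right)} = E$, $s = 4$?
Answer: $484$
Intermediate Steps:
$L{\left(D \right)} = \frac{4 + D}{2 D}$ ($L{\left(D \right)} = \frac{D + 4}{D + D} = \frac{4 + D}{2 D}$)
$\left(\left(-24 - k{\left(-1,2 \right)}\right) + L{\left(\left(-2\right)^{2} \right)}\right)^{2} = \left(\left(-24 - -1\right) + \frac{4 + \left(-2\right)^{2}}{2 \left(-2\right)^{2}}\right)^{2} = \left(\left(-24 + 1\right) + \frac{4 + 4}{2 \cdot 4}\right)^{2} = \left(-23 + \frac{1}{2} \cdot \frac{1}{4} \cdot 8\right)^{2} = \left(-23 + 1\right)^{2} = \left(-22\right)^{2} = 484$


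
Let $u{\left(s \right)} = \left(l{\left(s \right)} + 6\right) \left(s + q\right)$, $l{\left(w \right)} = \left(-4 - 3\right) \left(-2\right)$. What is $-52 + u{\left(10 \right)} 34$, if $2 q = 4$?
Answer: $8108$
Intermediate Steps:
$q = 2$ ($q = \frac{1}{2} \cdot 4 = 2$)
$l{\left(w \right)} = 14$ ($l{\left(w \right)} = \left(-7\right) \left(-2\right) = 14$)
$u{\left(s \right)} = 40 + 20 s$ ($u{\left(s \right)} = \left(14 + 6\right) \left(s + 2\right) = 20 \left(2 + s\right) = 40 + 20 s$)
$-52 + u{\left(10 \right)} 34 = -52 + \left(40 + 20 \cdot 10\right) 34 = -52 + \left(40 + 200\right) 34 = -52 + 240 \cdot 34 = -52 + 8160 = 8108$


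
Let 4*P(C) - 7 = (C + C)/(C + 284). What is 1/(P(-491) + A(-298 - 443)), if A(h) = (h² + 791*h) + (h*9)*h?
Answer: 828/4061076643 ≈ 2.0389e-7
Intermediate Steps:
P(C) = 7/4 + C/(2*(284 + C)) (P(C) = 7/4 + ((C + C)/(C + 284))/4 = 7/4 + ((2*C)/(284 + C))/4 = 7/4 + (2*C/(284 + C))/4 = 7/4 + C/(2*(284 + C)))
A(h) = 10*h² + 791*h (A(h) = (h² + 791*h) + (9*h)*h = (h² + 791*h) + 9*h² = 10*h² + 791*h)
1/(P(-491) + A(-298 - 443)) = 1/((1988 + 9*(-491))/(4*(284 - 491)) + (-298 - 443)*(791 + 10*(-298 - 443))) = 1/((¼)*(1988 - 4419)/(-207) - 741*(791 + 10*(-741))) = 1/((¼)*(-1/207)*(-2431) - 741*(791 - 7410)) = 1/(2431/828 - 741*(-6619)) = 1/(2431/828 + 4904679) = 1/(4061076643/828) = 828/4061076643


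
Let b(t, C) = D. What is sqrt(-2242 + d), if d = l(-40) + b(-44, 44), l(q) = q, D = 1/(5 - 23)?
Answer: I*sqrt(82154)/6 ≈ 47.771*I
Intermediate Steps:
D = -1/18 (D = 1/(-18) = -1/18 ≈ -0.055556)
b(t, C) = -1/18
d = -721/18 (d = -40 - 1/18 = -721/18 ≈ -40.056)
sqrt(-2242 + d) = sqrt(-2242 - 721/18) = sqrt(-41077/18) = I*sqrt(82154)/6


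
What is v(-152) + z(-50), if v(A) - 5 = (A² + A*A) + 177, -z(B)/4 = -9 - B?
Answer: 46226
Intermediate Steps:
z(B) = 36 + 4*B (z(B) = -4*(-9 - B) = 36 + 4*B)
v(A) = 182 + 2*A² (v(A) = 5 + ((A² + A*A) + 177) = 5 + ((A² + A²) + 177) = 5 + (2*A² + 177) = 5 + (177 + 2*A²) = 182 + 2*A²)
v(-152) + z(-50) = (182 + 2*(-152)²) + (36 + 4*(-50)) = (182 + 2*23104) + (36 - 200) = (182 + 46208) - 164 = 46390 - 164 = 46226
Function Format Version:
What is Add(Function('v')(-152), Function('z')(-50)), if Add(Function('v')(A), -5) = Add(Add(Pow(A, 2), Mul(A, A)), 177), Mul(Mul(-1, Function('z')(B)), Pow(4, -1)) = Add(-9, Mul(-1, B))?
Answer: 46226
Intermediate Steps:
Function('z')(B) = Add(36, Mul(4, B)) (Function('z')(B) = Mul(-4, Add(-9, Mul(-1, B))) = Add(36, Mul(4, B)))
Function('v')(A) = Add(182, Mul(2, Pow(A, 2))) (Function('v')(A) = Add(5, Add(Add(Pow(A, 2), Mul(A, A)), 177)) = Add(5, Add(Add(Pow(A, 2), Pow(A, 2)), 177)) = Add(5, Add(Mul(2, Pow(A, 2)), 177)) = Add(5, Add(177, Mul(2, Pow(A, 2)))) = Add(182, Mul(2, Pow(A, 2))))
Add(Function('v')(-152), Function('z')(-50)) = Add(Add(182, Mul(2, Pow(-152, 2))), Add(36, Mul(4, -50))) = Add(Add(182, Mul(2, 23104)), Add(36, -200)) = Add(Add(182, 46208), -164) = Add(46390, -164) = 46226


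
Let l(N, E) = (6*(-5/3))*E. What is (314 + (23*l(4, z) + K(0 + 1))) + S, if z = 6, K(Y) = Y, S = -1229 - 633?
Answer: -2927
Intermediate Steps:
S = -1862
l(N, E) = -10*E (l(N, E) = (6*(-5*⅓))*E = (6*(-5/3))*E = -10*E)
(314 + (23*l(4, z) + K(0 + 1))) + S = (314 + (23*(-10*6) + (0 + 1))) - 1862 = (314 + (23*(-60) + 1)) - 1862 = (314 + (-1380 + 1)) - 1862 = (314 - 1379) - 1862 = -1065 - 1862 = -2927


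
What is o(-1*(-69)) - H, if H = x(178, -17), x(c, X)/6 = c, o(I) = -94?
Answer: -1162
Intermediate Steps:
x(c, X) = 6*c
H = 1068 (H = 6*178 = 1068)
o(-1*(-69)) - H = -94 - 1*1068 = -94 - 1068 = -1162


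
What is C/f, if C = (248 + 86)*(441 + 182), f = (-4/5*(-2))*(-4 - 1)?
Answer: -104041/4 ≈ -26010.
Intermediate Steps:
f = -8 (f = (-4*1/5*(-2))*(-5) = -4/5*(-2)*(-5) = (8/5)*(-5) = -8)
C = 208082 (C = 334*623 = 208082)
C/f = 208082/(-8) = 208082*(-1/8) = -104041/4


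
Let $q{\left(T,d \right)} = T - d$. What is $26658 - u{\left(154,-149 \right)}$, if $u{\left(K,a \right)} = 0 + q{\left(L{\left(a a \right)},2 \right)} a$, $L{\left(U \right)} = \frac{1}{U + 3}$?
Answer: $\frac{585297589}{22204} \approx 26360.0$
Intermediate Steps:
$L{\left(U \right)} = \frac{1}{3 + U}$
$u{\left(K,a \right)} = a \left(-2 + \frac{1}{3 + a^{2}}\right)$ ($u{\left(K,a \right)} = 0 + \left(\frac{1}{3 + a a} - 2\right) a = 0 + \left(\frac{1}{3 + a^{2}} - 2\right) a = 0 + \left(-2 + \frac{1}{3 + a^{2}}\right) a = 0 + a \left(-2 + \frac{1}{3 + a^{2}}\right) = a \left(-2 + \frac{1}{3 + a^{2}}\right)$)
$26658 - u{\left(154,-149 \right)} = 26658 - \left(-1\right) \left(-149\right) \frac{1}{3 + \left(-149\right)^{2}} \left(5 + 2 \left(-149\right)^{2}\right) = 26658 - \left(-1\right) \left(-149\right) \frac{1}{3 + 22201} \left(5 + 2 \cdot 22201\right) = 26658 - \left(-1\right) \left(-149\right) \frac{1}{22204} \left(5 + 44402\right) = 26658 - \left(-1\right) \left(-149\right) \frac{1}{22204} \cdot 44407 = 26658 - \frac{6616643}{22204} = \frac{585297589}{22204}$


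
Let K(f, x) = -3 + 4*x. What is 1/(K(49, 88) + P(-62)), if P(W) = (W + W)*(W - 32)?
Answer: 1/12005 ≈ 8.3299e-5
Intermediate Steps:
P(W) = 2*W*(-32 + W) (P(W) = (2*W)*(-32 + W) = 2*W*(-32 + W))
1/(K(49, 88) + P(-62)) = 1/((-3 + 4*88) + 2*(-62)*(-32 - 62)) = 1/((-3 + 352) + 2*(-62)*(-94)) = 1/(349 + 11656) = 1/12005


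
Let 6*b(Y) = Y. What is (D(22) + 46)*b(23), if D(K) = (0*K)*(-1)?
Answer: 529/3 ≈ 176.33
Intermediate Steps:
D(K) = 0 (D(K) = 0*(-1) = 0)
b(Y) = Y/6
(D(22) + 46)*b(23) = (0 + 46)*((⅙)*23) = 46*(23/6) = 529/3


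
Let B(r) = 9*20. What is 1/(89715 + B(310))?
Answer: 1/89895 ≈ 1.1124e-5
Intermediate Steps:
B(r) = 180
1/(89715 + B(310)) = 1/(89715 + 180) = 1/89895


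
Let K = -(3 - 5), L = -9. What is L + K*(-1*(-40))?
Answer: 71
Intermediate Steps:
K = 2 (K = -1*(-2) = 2)
L + K*(-1*(-40)) = -9 + 2*(-1*(-40)) = -9 + 2*40 = -9 + 80 = 71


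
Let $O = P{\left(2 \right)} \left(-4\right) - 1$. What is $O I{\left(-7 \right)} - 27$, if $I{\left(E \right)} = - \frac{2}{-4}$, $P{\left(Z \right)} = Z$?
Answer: $- \frac{63}{2} \approx -31.5$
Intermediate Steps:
$I{\left(E \right)} = \frac{1}{2}$ ($I{\left(E \right)} = \left(-2\right) \left(- \frac{1}{4}\right) = \frac{1}{2}$)
$O = -9$ ($O = 2 \left(-4\right) - 1 = -8 - 1 = -9$)
$O I{\left(-7 \right)} - 27 = \left(-9\right) \frac{1}{2} - 27 = - \frac{9}{2} - 27 = - \frac{63}{2}$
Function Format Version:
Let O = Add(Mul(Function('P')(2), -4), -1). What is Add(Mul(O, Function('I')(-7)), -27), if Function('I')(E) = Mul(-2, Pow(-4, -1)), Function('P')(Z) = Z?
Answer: Rational(-63, 2) ≈ -31.500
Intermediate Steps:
Function('I')(E) = Rational(1, 2) (Function('I')(E) = Mul(-2, Rational(-1, 4)) = Rational(1, 2))
O = -9 (O = Add(Mul(2, -4), -1) = Add(-8, -1) = -9)
Add(Mul(O, Function('I')(-7)), -27) = Add(Mul(-9, Rational(1, 2)), -27) = Add(Rational(-9, 2), -27) = Rational(-63, 2)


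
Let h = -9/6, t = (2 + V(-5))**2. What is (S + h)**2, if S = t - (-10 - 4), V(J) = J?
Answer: 1849/4 ≈ 462.25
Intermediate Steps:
t = 9 (t = (2 - 5)**2 = (-3)**2 = 9)
h = -3/2 (h = -9*1/6 = -3/2 ≈ -1.5000)
S = 23 (S = 9 - (-10 - 4) = 9 - 1*(-14) = 9 + 14 = 23)
(S + h)**2 = (23 - 3/2)**2 = (43/2)**2 = 1849/4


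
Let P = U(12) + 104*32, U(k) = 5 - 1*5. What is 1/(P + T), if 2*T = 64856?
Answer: 1/35756 ≈ 2.7967e-5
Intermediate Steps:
U(k) = 0 (U(k) = 5 - 5 = 0)
T = 32428 (T = (1/2)*64856 = 32428)
P = 3328 (P = 0 + 104*32 = 0 + 3328 = 3328)
1/(P + T) = 1/(3328 + 32428) = 1/35756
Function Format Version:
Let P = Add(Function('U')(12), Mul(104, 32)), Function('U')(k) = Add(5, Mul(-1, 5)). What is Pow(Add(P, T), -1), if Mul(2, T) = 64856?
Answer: Rational(1, 35756) ≈ 2.7967e-5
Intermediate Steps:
Function('U')(k) = 0 (Function('U')(k) = Add(5, -5) = 0)
T = 32428 (T = Mul(Rational(1, 2), 64856) = 32428)
P = 3328 (P = Add(0, Mul(104, 32)) = Add(0, 3328) = 3328)
Pow(Add(P, T), -1) = Pow(Add(3328, 32428), -1) = Pow(35756, -1) = Rational(1, 35756)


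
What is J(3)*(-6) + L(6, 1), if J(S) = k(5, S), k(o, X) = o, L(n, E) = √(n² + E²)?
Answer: -30 + √37 ≈ -23.917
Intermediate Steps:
L(n, E) = √(E² + n²)
J(S) = 5
J(3)*(-6) + L(6, 1) = 5*(-6) + √(1² + 6²) = -30 + √(1 + 36) = -30 + √37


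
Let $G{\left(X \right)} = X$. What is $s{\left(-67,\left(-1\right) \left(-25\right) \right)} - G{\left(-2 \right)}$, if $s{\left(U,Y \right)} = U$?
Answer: $-65$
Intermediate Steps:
$s{\left(-67,\left(-1\right) \left(-25\right) \right)} - G{\left(-2 \right)} = -67 - -2 = -67 + 2 = -65$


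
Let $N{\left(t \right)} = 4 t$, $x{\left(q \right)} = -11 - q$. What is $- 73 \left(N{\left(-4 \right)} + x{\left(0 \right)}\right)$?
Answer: $1971$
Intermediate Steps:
$- 73 \left(N{\left(-4 \right)} + x{\left(0 \right)}\right) = - 73 \left(4 \left(-4\right) - 11\right) = - 73 \left(-16 + \left(-11 + 0\right)\right) = - 73 \left(-16 - 11\right) = \left(-73\right) \left(-27\right) = 1971$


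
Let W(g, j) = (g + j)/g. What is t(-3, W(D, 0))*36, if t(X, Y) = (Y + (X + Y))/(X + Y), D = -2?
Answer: 18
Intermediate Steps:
W(g, j) = (g + j)/g
t(X, Y) = (X + 2*Y)/(X + Y)
t(-3, W(D, 0))*36 = ((-3 + 2*((-2 + 0)/(-2)))/(-3 + (-2 + 0)/(-2)))*36 = ((-3 + 2*(-½*(-2)))/(-3 - ½*(-2)))*36 = ((-3 + 2*1)/(-3 + 1))*36 = ((-3 + 2)/(-2))*36 = -½*(-1)*36 = (½)*36 = 18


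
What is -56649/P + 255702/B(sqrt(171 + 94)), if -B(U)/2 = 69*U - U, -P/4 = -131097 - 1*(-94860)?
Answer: -18883/48316 - 127851*sqrt(265)/18020 ≈ -115.89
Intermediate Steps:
P = 144948 (P = -4*(-131097 - 1*(-94860)) = -4*(-131097 + 94860) = -4*(-36237) = 144948)
B(U) = -136*U (B(U) = -2*(69*U - U) = -136*U)
-56649/P + 255702/B(sqrt(171 + 94)) = -56649/144948 + 255702/((-136*sqrt(171 + 94))) = -56649*1/144948 + 255702/((-136*sqrt(265))) = -18883/48316 + 255702*(-sqrt(265)/36040) = -18883/48316 - 127851*sqrt(265)/18020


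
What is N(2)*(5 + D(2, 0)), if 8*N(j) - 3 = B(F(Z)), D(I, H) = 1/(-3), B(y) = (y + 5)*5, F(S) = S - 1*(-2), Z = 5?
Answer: 147/4 ≈ 36.750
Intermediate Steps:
F(S) = 2 + S (F(S) = S + 2 = 2 + S)
B(y) = 25 + 5*y (B(y) = (5 + y)*5 = 25 + 5*y)
D(I, H) = -1/3
N(j) = 63/8 (N(j) = 3/8 + (25 + 5*(2 + 5))/8 = 3/8 + (25 + 5*7)/8 = 3/8 + (25 + 35)/8 = 3/8 + (1/8)*60 = 3/8 + 15/2 = 63/8)
N(2)*(5 + D(2, 0)) = 63*(5 - 1/3)/8 = (63/8)*(14/3) = 147/4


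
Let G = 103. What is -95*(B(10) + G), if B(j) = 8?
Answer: -10545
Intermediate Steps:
-95*(B(10) + G) = -95*(8 + 103) = -95*111 = -10545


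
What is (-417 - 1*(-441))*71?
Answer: 1704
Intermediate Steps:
(-417 - 1*(-441))*71 = (-417 + 441)*71 = 24*71 = 1704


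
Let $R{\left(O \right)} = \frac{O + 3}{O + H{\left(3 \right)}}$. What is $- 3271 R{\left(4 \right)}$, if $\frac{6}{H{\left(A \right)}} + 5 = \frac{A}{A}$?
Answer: $- \frac{45794}{5} \approx -9158.8$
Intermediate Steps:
$H{\left(A \right)} = - \frac{3}{2}$ ($H{\left(A \right)} = \frac{6}{-5 + \frac{A}{A}} = \frac{6}{-5 + 1} = \frac{6}{-4} = 6 \left(- \frac{1}{4}\right) = - \frac{3}{2}$)
$R{\left(O \right)} = \frac{3 + O}{- \frac{3}{2} + O}$ ($R{\left(O \right)} = \frac{O + 3}{O - \frac{3}{2}} = \frac{3 + O}{- \frac{3}{2} + O}$)
$- 3271 R{\left(4 \right)} = - 3271 \frac{2 \left(3 + 4\right)}{-3 + 2 \cdot 4} = - 3271 \cdot 2 \frac{1}{-3 + 8} \cdot 7 = - 3271 \cdot 2 \cdot \frac{1}{5} \cdot 7 = \left(-3271\right) \frac{14}{5} = - \frac{45794}{5}$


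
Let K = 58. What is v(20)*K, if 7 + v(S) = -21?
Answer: -1624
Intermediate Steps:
v(S) = -28 (v(S) = -7 - 21 = -28)
v(20)*K = -28*58 = -1624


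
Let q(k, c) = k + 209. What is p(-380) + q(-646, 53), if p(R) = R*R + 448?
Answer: 144411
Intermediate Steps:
p(R) = 448 + R² (p(R) = R² + 448 = 448 + R²)
q(k, c) = 209 + k
p(-380) + q(-646, 53) = (448 + (-380)²) + (209 - 646) = (448 + 144400) - 437 = 144848 - 437 = 144411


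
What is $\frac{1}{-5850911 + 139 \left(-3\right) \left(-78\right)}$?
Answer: $- \frac{1}{5818385} \approx -1.7187 \cdot 10^{-7}$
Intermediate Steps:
$\frac{1}{-5850911 + 139 \left(-3\right) \left(-78\right)} = \frac{1}{-5850911 - -32526} = \frac{1}{-5850911 + 32526} = \frac{1}{-5818385} = - \frac{1}{5818385}$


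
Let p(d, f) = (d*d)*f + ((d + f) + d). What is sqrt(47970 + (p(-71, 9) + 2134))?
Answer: 2*sqrt(23835) ≈ 308.77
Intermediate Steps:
p(d, f) = f + 2*d + f*d**2 (p(d, f) = d**2*f + (f + 2*d) = f*d**2 + (f + 2*d) = f + 2*d + f*d**2)
sqrt(47970 + (p(-71, 9) + 2134)) = sqrt(47970 + ((9 + 2*(-71) + 9*(-71)**2) + 2134)) = sqrt(47970 + ((9 - 142 + 9*5041) + 2134)) = sqrt(47970 + ((9 - 142 + 45369) + 2134)) = sqrt(47970 + (45236 + 2134)) = sqrt(47970 + 47370) = sqrt(95340) = 2*sqrt(23835)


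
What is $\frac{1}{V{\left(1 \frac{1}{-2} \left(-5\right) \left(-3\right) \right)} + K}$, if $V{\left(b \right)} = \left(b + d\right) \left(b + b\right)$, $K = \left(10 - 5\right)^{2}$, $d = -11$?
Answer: $\frac{2}{605} \approx 0.0033058$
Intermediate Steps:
$K = 25$ ($K = 5^{2} = 25$)
$V{\left(b \right)} = 2 b \left(-11 + b\right)$ ($V{\left(b \right)} = \left(b - 11\right) \left(b + b\right) = \left(-11 + b\right) 2 b = 2 b \left(-11 + b\right)$)
$\frac{1}{V{\left(1 \frac{1}{-2} \left(-5\right) \left(-3\right) \right)} + K} = \frac{1}{2 \cdot 1 \frac{1}{-2} \left(-5\right) \left(-3\right) \left(-11 + 1 \frac{1}{-2} \left(-5\right) \left(-3\right)\right) + 25} = \frac{1}{2 \cdot 1 \left(- \frac{1}{2}\right) \left(-5\right) \left(-3\right) \left(-11 + 1 \left(- \frac{1}{2}\right) \left(-5\right) \left(-3\right)\right) + 25} = \frac{1}{2 \left(- \frac{1}{2}\right) \left(-5\right) \left(-3\right) \left(-11 + \left(- \frac{1}{2}\right) \left(-5\right) \left(-3\right)\right) + 25} = \frac{1}{2 \cdot \frac{5}{2} \left(-3\right) \left(-11 + \frac{5}{2} \left(-3\right)\right) + 25} = \frac{1}{2 \left(- \frac{15}{2}\right) \left(-11 - \frac{15}{2}\right) + 25} = \frac{1}{2 \left(- \frac{15}{2}\right) \left(- \frac{37}{2}\right) + 25} = \frac{1}{\frac{555}{2} + 25} = \frac{1}{\frac{605}{2}} = \frac{2}{605}$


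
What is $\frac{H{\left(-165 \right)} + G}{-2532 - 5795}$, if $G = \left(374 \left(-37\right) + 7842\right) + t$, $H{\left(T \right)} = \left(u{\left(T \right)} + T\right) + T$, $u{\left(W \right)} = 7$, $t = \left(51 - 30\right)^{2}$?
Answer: $\frac{5878}{8327} \approx 0.7059$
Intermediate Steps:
$t = 441$ ($t = 21^{2} = 441$)
$H{\left(T \right)} = 7 + 2 T$ ($H{\left(T \right)} = \left(7 + T\right) + T = 7 + 2 T$)
$G = -5555$ ($G = \left(374 \left(-37\right) + 7842\right) + 441 = \left(-13838 + 7842\right) + 441 = -5996 + 441 = -5555$)
$\frac{H{\left(-165 \right)} + G}{-2532 - 5795} = \frac{\left(7 + 2 \left(-165\right)\right) - 5555}{-2532 - 5795} = \frac{\left(7 - 330\right) - 5555}{-8327} = \left(-323 - 5555\right) \left(- \frac{1}{8327}\right) = \left(-5878\right) \left(- \frac{1}{8327}\right) = \frac{5878}{8327}$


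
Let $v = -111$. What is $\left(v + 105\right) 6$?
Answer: $-36$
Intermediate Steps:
$\left(v + 105\right) 6 = \left(-111 + 105\right) 6 = \left(-6\right) 6 = -36$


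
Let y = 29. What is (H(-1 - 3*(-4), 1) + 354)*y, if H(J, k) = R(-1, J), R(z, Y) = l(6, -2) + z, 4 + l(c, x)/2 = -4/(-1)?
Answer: 10237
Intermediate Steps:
l(c, x) = 0 (l(c, x) = -8 + 2*(-4/(-1)) = -8 + 2*(-4*(-1)) = -8 + 2*4 = -8 + 8 = 0)
R(z, Y) = z (R(z, Y) = 0 + z = z)
H(J, k) = -1
(H(-1 - 3*(-4), 1) + 354)*y = (-1 + 354)*29 = 353*29 = 10237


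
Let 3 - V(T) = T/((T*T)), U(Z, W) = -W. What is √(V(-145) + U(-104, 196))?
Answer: 4*I*√253605/145 ≈ 13.892*I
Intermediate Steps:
V(T) = 3 - 1/T (V(T) = 3 - T/(T*T) = 3 - T/(T²) = 3 - T/T² = 3 - 1/T)
√(V(-145) + U(-104, 196)) = √((3 - 1/(-145)) - 1*196) = √((3 - 1*(-1/145)) - 196) = √((3 + 1/145) - 196) = √(436/145 - 196) = √(-27984/145) = 4*I*√253605/145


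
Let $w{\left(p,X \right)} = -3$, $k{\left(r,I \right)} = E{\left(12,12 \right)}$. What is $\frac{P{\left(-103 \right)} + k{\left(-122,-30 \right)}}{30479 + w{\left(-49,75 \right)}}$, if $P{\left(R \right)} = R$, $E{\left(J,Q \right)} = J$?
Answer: $- \frac{91}{30476} \approx -0.002986$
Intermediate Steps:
$k{\left(r,I \right)} = 12$
$\frac{P{\left(-103 \right)} + k{\left(-122,-30 \right)}}{30479 + w{\left(-49,75 \right)}} = \frac{-103 + 12}{30479 - 3} = - \frac{91}{30476}$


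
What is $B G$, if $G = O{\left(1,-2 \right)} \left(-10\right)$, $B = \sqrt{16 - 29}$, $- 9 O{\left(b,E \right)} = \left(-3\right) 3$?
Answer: $- 10 i \sqrt{13} \approx - 36.056 i$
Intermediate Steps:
$O{\left(b,E \right)} = 1$ ($O{\left(b,E \right)} = - \frac{\left(-3\right) 3}{9} = \left(- \frac{1}{9}\right) \left(-9\right) = 1$)
$B = i \sqrt{13}$ ($B = \sqrt{-13} = i \sqrt{13} \approx 3.6056 i$)
$G = -10$ ($G = 1 \left(-10\right) = -10$)
$B G = i \sqrt{13} \left(-10\right) = - 10 i \sqrt{13}$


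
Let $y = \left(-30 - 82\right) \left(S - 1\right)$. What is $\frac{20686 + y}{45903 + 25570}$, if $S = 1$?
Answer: $\frac{20686}{71473} \approx 0.28942$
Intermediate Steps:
$y = 0$ ($y = \left(-30 - 82\right) \left(1 - 1\right) = - 112 \left(1 - 1\right) = \left(-112\right) 0 = 0$)
$\frac{20686 + y}{45903 + 25570} = \frac{20686 + 0}{45903 + 25570} = \frac{20686}{71473}$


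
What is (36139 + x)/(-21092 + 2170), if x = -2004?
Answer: -34135/18922 ≈ -1.8040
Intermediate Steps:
(36139 + x)/(-21092 + 2170) = (36139 - 2004)/(-21092 + 2170) = 34135/(-18922) = 34135*(-1/18922) = -34135/18922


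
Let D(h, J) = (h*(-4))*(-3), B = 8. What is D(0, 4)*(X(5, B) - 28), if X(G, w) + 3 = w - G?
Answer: 0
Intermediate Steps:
X(G, w) = -3 + w - G (X(G, w) = -3 + (w - G) = -3 + w - G)
D(h, J) = 12*h (D(h, J) = -4*h*(-3) = 12*h)
D(0, 4)*(X(5, B) - 28) = (12*0)*((-3 + 8 - 1*5) - 28) = 0*((-3 + 8 - 5) - 28) = 0*(0 - 28) = 0*(-28) = 0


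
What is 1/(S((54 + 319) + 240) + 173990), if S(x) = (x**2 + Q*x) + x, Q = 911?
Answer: 1/1108815 ≈ 9.0186e-7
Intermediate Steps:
S(x) = x**2 + 912*x (S(x) = (x**2 + 911*x) + x = x**2 + 912*x)
1/(S((54 + 319) + 240) + 173990) = 1/(((54 + 319) + 240)*(912 + ((54 + 319) + 240)) + 173990) = 1/((373 + 240)*(912 + (373 + 240)) + 173990) = 1/(613*(912 + 613) + 173990) = 1/(613*1525 + 173990) = 1/(934825 + 173990) = 1/1108815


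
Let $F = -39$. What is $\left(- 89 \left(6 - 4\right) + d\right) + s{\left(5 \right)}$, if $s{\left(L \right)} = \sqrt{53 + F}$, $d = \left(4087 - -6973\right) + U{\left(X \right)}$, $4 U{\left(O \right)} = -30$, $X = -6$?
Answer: $\frac{21749}{2} + \sqrt{14} \approx 10878.0$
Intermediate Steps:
$U{\left(O \right)} = - \frac{15}{2}$ ($U{\left(O \right)} = \frac{1}{4} \left(-30\right) = - \frac{15}{2}$)
$d = \frac{22105}{2}$ ($d = \left(4087 - -6973\right) - \frac{15}{2} = \left(4087 + 6973\right) - \frac{15}{2} = 11060 - \frac{15}{2} = \frac{22105}{2} \approx 11053.0$)
$s{\left(L \right)} = \sqrt{14}$ ($s{\left(L \right)} = \sqrt{53 - 39} = \sqrt{14}$)
$\left(- 89 \left(6 - 4\right) + d\right) + s{\left(5 \right)} = \left(- 89 \left(6 - 4\right) + \frac{22105}{2}\right) + \sqrt{14} = \left(\left(-89\right) 2 + \frac{22105}{2}\right) + \sqrt{14} = \left(-178 + \frac{22105}{2}\right) + \sqrt{14} = \frac{21749}{2} + \sqrt{14}$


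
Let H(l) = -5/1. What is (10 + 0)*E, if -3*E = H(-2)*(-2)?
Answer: -100/3 ≈ -33.333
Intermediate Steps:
H(l) = -5 (H(l) = -5*1 = -5)
E = -10/3 (E = -(-5)*(-2)/3 = -⅓*10 = -10/3 ≈ -3.3333)
(10 + 0)*E = (10 + 0)*(-10/3) = 10*(-10/3) = -100/3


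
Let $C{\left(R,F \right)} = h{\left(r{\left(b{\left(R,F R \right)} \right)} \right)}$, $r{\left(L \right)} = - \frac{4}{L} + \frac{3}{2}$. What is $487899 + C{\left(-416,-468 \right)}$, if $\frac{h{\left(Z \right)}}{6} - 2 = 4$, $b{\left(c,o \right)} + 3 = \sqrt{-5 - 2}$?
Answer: $487935$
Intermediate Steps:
$b{\left(c,o \right)} = -3 + i \sqrt{7}$ ($b{\left(c,o \right)} = -3 + \sqrt{-5 - 2} = -3 + \sqrt{-7} = -3 + i \sqrt{7}$)
$r{\left(L \right)} = \frac{3}{2} - \frac{4}{L}$ ($r{\left(L \right)} = - \frac{4}{L} + 3 \cdot \frac{1}{2} = - \frac{4}{L} + \frac{3}{2} = \frac{3}{2} - \frac{4}{L}$)
$h{\left(Z \right)} = 36$ ($h{\left(Z \right)} = 12 + 6 \cdot 4 = 12 + 24 = 36$)
$C{\left(R,F \right)} = 36$
$487899 + C{\left(-416,-468 \right)} = 487899 + 36 = 487935$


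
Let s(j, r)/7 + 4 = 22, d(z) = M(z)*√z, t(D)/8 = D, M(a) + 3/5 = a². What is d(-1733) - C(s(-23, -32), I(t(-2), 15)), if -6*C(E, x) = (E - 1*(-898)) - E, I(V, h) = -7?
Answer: 449/3 + 15016442*I*√1733/5 ≈ 149.67 + 1.2502e+8*I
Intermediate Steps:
M(a) = -⅗ + a²
t(D) = 8*D
d(z) = √z*(-⅗ + z²) (d(z) = (-⅗ + z²)*√z = √z*(-⅗ + z²))
s(j, r) = 126 (s(j, r) = -28 + 7*22 = -28 + 154 = 126)
C(E, x) = -449/3 (C(E, x) = -((E - 1*(-898)) - E)/6 = -((E + 898) - E)/6 = -((898 + E) - E)/6 = -⅙*898 = -449/3)
d(-1733) - C(s(-23, -32), I(t(-2), 15)) = √(-1733)*(-⅗ + (-1733)²) - 1*(-449/3) = (I*√1733)*(-⅗ + 3003289) + 449/3 = (I*√1733)*(15016442/5) + 449/3 = 15016442*I*√1733/5 + 449/3 = 449/3 + 15016442*I*√1733/5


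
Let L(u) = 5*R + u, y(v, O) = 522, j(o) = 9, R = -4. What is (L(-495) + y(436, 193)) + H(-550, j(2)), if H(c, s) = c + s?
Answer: -534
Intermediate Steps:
L(u) = -20 + u (L(u) = 5*(-4) + u = -20 + u)
(L(-495) + y(436, 193)) + H(-550, j(2)) = ((-20 - 495) + 522) + (-550 + 9) = (-515 + 522) - 541 = 7 - 541 = -534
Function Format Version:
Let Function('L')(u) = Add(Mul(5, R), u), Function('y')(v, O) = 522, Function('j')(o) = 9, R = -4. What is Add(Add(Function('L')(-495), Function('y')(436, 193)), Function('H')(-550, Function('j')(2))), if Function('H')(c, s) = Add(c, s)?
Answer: -534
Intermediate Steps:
Function('L')(u) = Add(-20, u) (Function('L')(u) = Add(Mul(5, -4), u) = Add(-20, u))
Add(Add(Function('L')(-495), Function('y')(436, 193)), Function('H')(-550, Function('j')(2))) = Add(Add(Add(-20, -495), 522), Add(-550, 9)) = Add(Add(-515, 522), -541) = Add(7, -541) = -534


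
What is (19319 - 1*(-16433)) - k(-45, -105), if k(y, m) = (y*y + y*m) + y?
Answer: 29047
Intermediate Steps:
k(y, m) = y + y² + m*y (k(y, m) = (y² + m*y) + y = y + y² + m*y)
(19319 - 1*(-16433)) - k(-45, -105) = (19319 - 1*(-16433)) - (-45)*(1 - 105 - 45) = (19319 + 16433) - (-45)*(-149) = 35752 - 1*6705 = 35752 - 6705 = 29047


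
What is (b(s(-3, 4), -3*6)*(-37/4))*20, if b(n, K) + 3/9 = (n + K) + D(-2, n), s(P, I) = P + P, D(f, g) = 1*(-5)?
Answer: 16280/3 ≈ 5426.7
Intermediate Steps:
D(f, g) = -5
s(P, I) = 2*P
b(n, K) = -16/3 + K + n (b(n, K) = -⅓ + ((n + K) - 5) = -⅓ + ((K + n) - 5) = -⅓ + (-5 + K + n) = -16/3 + K + n)
(b(s(-3, 4), -3*6)*(-37/4))*20 = ((-16/3 - 3*6 + 2*(-3))*(-37/4))*20 = ((-16/3 - 18 - 6)*(-37*¼))*20 = -88/3*(-37/4)*20 = (814/3)*20 = 16280/3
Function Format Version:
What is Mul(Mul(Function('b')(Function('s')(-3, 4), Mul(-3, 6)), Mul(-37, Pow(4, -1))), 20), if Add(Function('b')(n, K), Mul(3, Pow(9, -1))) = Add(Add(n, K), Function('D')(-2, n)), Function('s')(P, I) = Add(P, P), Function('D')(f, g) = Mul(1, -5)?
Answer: Rational(16280, 3) ≈ 5426.7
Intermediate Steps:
Function('D')(f, g) = -5
Function('s')(P, I) = Mul(2, P)
Function('b')(n, K) = Add(Rational(-16, 3), K, n) (Function('b')(n, K) = Add(Rational(-1, 3), Add(Add(n, K), -5)) = Add(Rational(-1, 3), Add(Add(K, n), -5)) = Add(Rational(-1, 3), Add(-5, K, n)) = Add(Rational(-16, 3), K, n))
Mul(Mul(Function('b')(Function('s')(-3, 4), Mul(-3, 6)), Mul(-37, Pow(4, -1))), 20) = Mul(Mul(Add(Rational(-16, 3), Mul(-3, 6), Mul(2, -3)), Mul(-37, Pow(4, -1))), 20) = Mul(Mul(Add(Rational(-16, 3), -18, -6), Mul(-37, Rational(1, 4))), 20) = Mul(Mul(Rational(-88, 3), Rational(-37, 4)), 20) = Mul(Rational(814, 3), 20) = Rational(16280, 3)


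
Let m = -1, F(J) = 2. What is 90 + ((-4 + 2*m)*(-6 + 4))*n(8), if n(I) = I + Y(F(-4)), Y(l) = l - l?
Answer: 186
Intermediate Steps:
Y(l) = 0
n(I) = I (n(I) = I + 0 = I)
90 + ((-4 + 2*m)*(-6 + 4))*n(8) = 90 + ((-4 + 2*(-1))*(-6 + 4))*8 = 90 + ((-4 - 2)*(-2))*8 = 90 - 6*(-2)*8 = 90 + 12*8 = 90 + 96 = 186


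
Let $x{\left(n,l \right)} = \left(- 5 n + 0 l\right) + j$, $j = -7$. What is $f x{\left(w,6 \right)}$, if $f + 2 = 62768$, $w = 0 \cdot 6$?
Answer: $-439362$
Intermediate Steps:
$w = 0$
$x{\left(n,l \right)} = -7 - 5 n$ ($x{\left(n,l \right)} = \left(- 5 n + 0 l\right) - 7 = \left(- 5 n + 0\right) - 7 = - 5 n - 7 = -7 - 5 n$)
$f = 62766$ ($f = -2 + 62768 = 62766$)
$f x{\left(w,6 \right)} = 62766 \left(-7 - 0\right) = 62766 \left(-7 + 0\right) = 62766 \left(-7\right) = -439362$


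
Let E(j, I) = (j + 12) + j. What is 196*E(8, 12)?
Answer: 5488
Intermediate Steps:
E(j, I) = 12 + 2*j (E(j, I) = (12 + j) + j = 12 + 2*j)
196*E(8, 12) = 196*(12 + 2*8) = 196*(12 + 16) = 196*28 = 5488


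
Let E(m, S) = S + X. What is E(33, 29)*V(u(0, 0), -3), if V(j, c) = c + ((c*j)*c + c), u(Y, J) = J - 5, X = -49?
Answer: 1020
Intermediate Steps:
u(Y, J) = -5 + J
V(j, c) = 2*c + j*c² (V(j, c) = c + (j*c² + c) = c + (c + j*c²) = 2*c + j*c²)
E(m, S) = -49 + S (E(m, S) = S - 49 = -49 + S)
E(33, 29)*V(u(0, 0), -3) = (-49 + 29)*(-3*(2 - 3*(-5 + 0))) = -(-60)*(2 - 3*(-5)) = -(-60)*(2 + 15) = -(-60)*17 = -20*(-51) = 1020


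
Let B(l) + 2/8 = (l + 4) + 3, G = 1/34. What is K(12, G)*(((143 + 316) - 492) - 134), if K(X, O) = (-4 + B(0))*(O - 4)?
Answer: 247995/136 ≈ 1823.5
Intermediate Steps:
G = 1/34 ≈ 0.029412
B(l) = 27/4 + l (B(l) = -1/4 + ((l + 4) + 3) = -1/4 + ((4 + l) + 3) = -1/4 + (7 + l) = 27/4 + l)
K(X, O) = -11 + 11*O/4 (K(X, O) = (-4 + (27/4 + 0))*(O - 4) = (-4 + 27/4)*(-4 + O) = 11*(-4 + O)/4 = -11 + 11*O/4)
K(12, G)*(((143 + 316) - 492) - 134) = (-11 + (11/4)*(1/34))*(((143 + 316) - 492) - 134) = (-11 + 11/136)*((459 - 492) - 134) = -1485*(-33 - 134)/136 = -1485/136*(-167) = 247995/136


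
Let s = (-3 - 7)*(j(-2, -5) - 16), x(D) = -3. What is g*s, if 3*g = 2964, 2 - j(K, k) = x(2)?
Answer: 108680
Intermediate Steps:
j(K, k) = 5 (j(K, k) = 2 - 1*(-3) = 2 + 3 = 5)
s = 110 (s = (-3 - 7)*(5 - 16) = -10*(-11) = 110)
g = 988 (g = (1/3)*2964 = 988)
g*s = 988*110 = 108680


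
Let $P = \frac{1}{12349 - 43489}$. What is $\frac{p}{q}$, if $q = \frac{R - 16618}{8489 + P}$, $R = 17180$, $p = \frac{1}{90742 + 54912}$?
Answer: $\frac{264347459}{2549044044720} \approx 0.0001037$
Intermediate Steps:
$P = - \frac{1}{31140}$ ($P = \frac{1}{-31140} = - \frac{1}{31140} \approx -3.2113 \cdot 10^{-5}$)
$p = \frac{1}{145654} \approx 6.8656 \cdot 10^{-6}$
$q = \frac{17500680}{264347459}$ ($q = \frac{17180 - 16618}{8489 - \frac{1}{31140}} = \frac{562}{\frac{264347459}{31140}} = 562 \cdot \frac{31140}{264347459} = \frac{17500680}{264347459} \approx 0.066203$)
$\frac{p}{q} = \frac{1}{145654 \cdot \frac{17500680}{264347459}} = \frac{1}{145654} \cdot \frac{264347459}{17500680} = \frac{264347459}{2549044044720}$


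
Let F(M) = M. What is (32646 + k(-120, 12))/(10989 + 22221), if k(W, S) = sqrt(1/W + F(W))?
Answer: 5441/5535 + I*sqrt(432030)/1992600 ≈ 0.98302 + 0.00032987*I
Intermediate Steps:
k(W, S) = sqrt(W + 1/W) (k(W, S) = sqrt(1/W + W) = sqrt(W + 1/W))
(32646 + k(-120, 12))/(10989 + 22221) = (32646 + sqrt(-120 + 1/(-120)))/(10989 + 22221) = (32646 + sqrt(-120 - 1/120))/33210 = (32646 + sqrt(-14401/120))*(1/33210) = (32646 + I*sqrt(432030)/60)*(1/33210) = 5441/5535 + I*sqrt(432030)/1992600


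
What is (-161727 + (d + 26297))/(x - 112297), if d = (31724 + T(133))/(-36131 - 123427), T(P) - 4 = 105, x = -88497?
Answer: 54984661/81522364 ≈ 0.67447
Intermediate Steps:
T(P) = 109 (T(P) = 4 + 105 = 109)
d = -81/406 (d = (31724 + 109)/(-36131 - 123427) = 31833/(-159558) = 31833*(-1/159558) = -81/406 ≈ -0.19951)
(-161727 + (d + 26297))/(x - 112297) = (-161727 + (-81/406 + 26297))/(-88497 - 112297) = (-161727 + 10676501/406)/(-200794) = -54984661/406*(-1/200794) = 54984661/81522364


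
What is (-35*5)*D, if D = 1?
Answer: -175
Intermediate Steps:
(-35*5)*D = -35*5*1 = -7*25*1 = -175*1 = -175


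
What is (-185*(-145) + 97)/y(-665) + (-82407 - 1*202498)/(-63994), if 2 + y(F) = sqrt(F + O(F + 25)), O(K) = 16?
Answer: (-1722276658*I + 284905*sqrt(649))/(63994*(sqrt(649) + 2*I)) ≈ -78.004 - 1050.3*I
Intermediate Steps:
y(F) = -2 + sqrt(16 + F) (y(F) = -2 + sqrt(F + 16) = -2 + sqrt(16 + F))
(-185*(-145) + 97)/y(-665) + (-82407 - 1*202498)/(-63994) = (-185*(-145) + 97)/(-2 + sqrt(16 - 665)) + (-82407 - 1*202498)/(-63994) = (26825 + 97)/(-2 + sqrt(-649)) + (-82407 - 202498)*(-1/63994) = 26922/(-2 + I*sqrt(649)) - 284905*(-1/63994) = 26922/(-2 + I*sqrt(649)) + 284905/63994 = 284905/63994 + 26922/(-2 + I*sqrt(649))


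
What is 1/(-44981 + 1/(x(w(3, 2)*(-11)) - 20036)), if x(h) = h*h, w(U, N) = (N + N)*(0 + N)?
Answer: -12292/552906453 ≈ -2.2232e-5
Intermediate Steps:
w(U, N) = 2*N**2 (w(U, N) = (2*N)*N = 2*N**2)
x(h) = h**2
1/(-44981 + 1/(x(w(3, 2)*(-11)) - 20036)) = 1/(-44981 + 1/(((2*2**2)*(-11))**2 - 20036)) = 1/(-44981 + 1/(((2*4)*(-11))**2 - 20036)) = 1/(-44981 + 1/((8*(-11))**2 - 20036)) = 1/(-44981 + 1/((-88)**2 - 20036)) = 1/(-44981 + 1/(7744 - 20036)) = 1/(-44981 + 1/(-12292)) = 1/(-44981 - 1/12292) = 1/(-552906453/12292) = -12292/552906453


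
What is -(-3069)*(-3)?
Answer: -9207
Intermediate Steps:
-(-3069)*(-3) = -3069*3 = -9207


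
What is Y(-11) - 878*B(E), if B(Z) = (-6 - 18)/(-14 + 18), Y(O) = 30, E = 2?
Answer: 5298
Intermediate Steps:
B(Z) = -6 (B(Z) = -24/4 = -24*¼ = -6)
Y(-11) - 878*B(E) = 30 - 878*(-6) = 30 + 5268 = 5298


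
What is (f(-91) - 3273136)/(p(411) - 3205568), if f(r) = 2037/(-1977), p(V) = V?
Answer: 2156997303/2112198463 ≈ 1.0212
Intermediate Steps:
f(r) = -679/659 (f(r) = 2037*(-1/1977) = -679/659)
(f(-91) - 3273136)/(p(411) - 3205568) = (-679/659 - 3273136)/(411 - 3205568) = -2156997303/659/(-3205157) = -2156997303/659*(-1/3205157) = 2156997303/2112198463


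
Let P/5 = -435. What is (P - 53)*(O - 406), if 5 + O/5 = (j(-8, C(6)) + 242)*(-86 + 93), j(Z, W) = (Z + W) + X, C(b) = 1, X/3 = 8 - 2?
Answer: -18768672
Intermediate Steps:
X = 18 (X = 3*(8 - 2) = 3*6 = 18)
j(Z, W) = 18 + W + Z (j(Z, W) = (Z + W) + 18 = (W + Z) + 18 = 18 + W + Z)
P = -2175 (P = 5*(-435) = -2175)
O = 8830 (O = -25 + 5*(((18 + 1 - 8) + 242)*(-86 + 93)) = -25 + 5*((11 + 242)*7) = -25 + 5*(253*7) = -25 + 5*1771 = -25 + 8855 = 8830)
(P - 53)*(O - 406) = (-2175 - 53)*(8830 - 406) = -2228*8424 = -18768672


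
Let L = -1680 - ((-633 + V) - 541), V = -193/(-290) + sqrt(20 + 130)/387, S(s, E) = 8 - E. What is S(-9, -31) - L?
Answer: 158243/290 + 5*sqrt(6)/387 ≈ 545.70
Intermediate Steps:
V = 193/290 + 5*sqrt(6)/387 (V = -193*(-1/290) + sqrt(150)*(1/387) = 193/290 + (5*sqrt(6))*(1/387) = 193/290 + 5*sqrt(6)/387 ≈ 0.69716)
L = -146933/290 - 5*sqrt(6)/387 (L = -1680 - ((-633 + (193/290 + 5*sqrt(6)/387)) - 541) = -1680 - ((-183377/290 + 5*sqrt(6)/387) - 541) = -1680 - (-340267/290 + 5*sqrt(6)/387) = -1680 + (340267/290 - 5*sqrt(6)/387) = -146933/290 - 5*sqrt(6)/387 ≈ -506.70)
S(-9, -31) - L = (8 - 1*(-31)) - (-146933/290 - 5*sqrt(6)/387) = (8 + 31) + (146933/290 + 5*sqrt(6)/387) = 39 + (146933/290 + 5*sqrt(6)/387) = 158243/290 + 5*sqrt(6)/387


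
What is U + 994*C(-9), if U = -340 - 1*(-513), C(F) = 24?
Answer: 24029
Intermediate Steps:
U = 173 (U = -340 + 513 = 173)
U + 994*C(-9) = 173 + 994*24 = 173 + 23856 = 24029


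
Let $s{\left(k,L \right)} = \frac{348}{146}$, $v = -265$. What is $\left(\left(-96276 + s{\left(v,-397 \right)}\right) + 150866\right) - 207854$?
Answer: $- \frac{11188098}{73} \approx -1.5326 \cdot 10^{5}$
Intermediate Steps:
$s{\left(k,L \right)} = \frac{174}{73}$ ($s{\left(k,L \right)} = 348 \cdot \frac{1}{146} = \frac{174}{73}$)
$\left(\left(-96276 + s{\left(v,-397 \right)}\right) + 150866\right) - 207854 = \left(\left(-96276 + \frac{174}{73}\right) + 150866\right) - 207854 = \left(- \frac{7027974}{73} + 150866\right) - 207854 = \frac{3985244}{73} - 207854 = - \frac{11188098}{73}$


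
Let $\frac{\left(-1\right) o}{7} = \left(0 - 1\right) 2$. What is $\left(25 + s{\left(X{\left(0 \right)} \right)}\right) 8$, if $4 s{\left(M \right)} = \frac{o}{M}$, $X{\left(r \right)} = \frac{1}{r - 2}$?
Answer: $144$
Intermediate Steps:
$o = 14$ ($o = - 7 \left(0 - 1\right) 2 = - 7 \left(\left(-1\right) 2\right) = \left(-7\right) \left(-2\right) = 14$)
$X{\left(r \right)} = \frac{1}{-2 + r}$
$s{\left(M \right)} = \frac{7}{2 M}$ ($s{\left(M \right)} = \frac{14 \frac{1}{M}}{4} = \frac{7}{2 M}$)
$\left(25 + s{\left(X{\left(0 \right)} \right)}\right) 8 = \left(25 + \frac{7}{2 \frac{1}{-2 + 0}}\right) 8 = \left(25 + \frac{7}{2 \frac{1}{-2}}\right) 8 = \left(25 + \frac{7}{2 \left(- \frac{1}{2}\right)}\right) 8 = \left(25 + \frac{7}{2} \left(-2\right)\right) 8 = \left(25 - 7\right) 8 = 18 \cdot 8 = 144$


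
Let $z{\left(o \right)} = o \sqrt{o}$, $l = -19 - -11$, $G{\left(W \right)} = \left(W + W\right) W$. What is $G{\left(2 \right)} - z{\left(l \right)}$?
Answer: $8 + 16 i \sqrt{2} \approx 8.0 + 22.627 i$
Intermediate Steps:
$G{\left(W \right)} = 2 W^{2}$ ($G{\left(W \right)} = 2 W W = 2 W^{2}$)
$l = -8$ ($l = -19 + 11 = -8$)
$z{\left(o \right)} = o^{\frac{3}{2}}$
$G{\left(2 \right)} - z{\left(l \right)} = 2 \cdot 2^{2} - \left(-8\right)^{\frac{3}{2}} = 2 \cdot 4 - - 16 i \sqrt{2} = 8 + 16 i \sqrt{2}$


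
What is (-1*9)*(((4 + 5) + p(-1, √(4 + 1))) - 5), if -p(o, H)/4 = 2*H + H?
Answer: -36 + 108*√5 ≈ 205.50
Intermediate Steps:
p(o, H) = -12*H (p(o, H) = -4*(2*H + H) = -12*H)
(-1*9)*(((4 + 5) + p(-1, √(4 + 1))) - 5) = (-1*9)*(((4 + 5) - 12*√(4 + 1)) - 5) = -9*((9 - 12*√5) - 5) = -9*(4 - 12*√5) = -36 + 108*√5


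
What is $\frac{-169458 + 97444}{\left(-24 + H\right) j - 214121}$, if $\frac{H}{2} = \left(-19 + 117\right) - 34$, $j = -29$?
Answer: $\frac{72014}{217137} \approx 0.33165$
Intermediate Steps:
$H = 128$ ($H = 2 \left(\left(-19 + 117\right) - 34\right) = 2 \left(98 - 34\right) = 2 \cdot 64 = 128$)
$\frac{-169458 + 97444}{\left(-24 + H\right) j - 214121} = \frac{-169458 + 97444}{\left(-24 + 128\right) \left(-29\right) - 214121} = - \frac{72014}{104 \left(-29\right) - 214121} = - \frac{72014}{-3016 - 214121} = - \frac{72014}{-217137} = \left(-72014\right) \left(- \frac{1}{217137}\right) = \frac{72014}{217137}$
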